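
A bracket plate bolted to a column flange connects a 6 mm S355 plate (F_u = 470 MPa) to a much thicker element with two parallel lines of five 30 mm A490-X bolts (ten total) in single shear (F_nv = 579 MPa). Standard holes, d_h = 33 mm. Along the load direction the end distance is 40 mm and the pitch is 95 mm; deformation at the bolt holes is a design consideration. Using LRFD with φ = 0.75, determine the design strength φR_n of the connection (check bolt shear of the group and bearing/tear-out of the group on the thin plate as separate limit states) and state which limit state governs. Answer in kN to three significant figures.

Bolt shear: A_b = π·30²/4 = 706.9 mm²; R_n = 579 × 706.9 × 10 × 1 / 1000 = 4093 kN → 0.75 × 4093 = 3070 kN.
Bearing (1.2 l_c t F_u ≤ 2.4 d t F_u): upper limit = 2.4·30·6·470 / 1000 = 203 kN.
  Edge l_c = 40 − 33/2 = 23.5 → r_n = 79.52 kN; interior l_c = 95 − 33 = 62 → r_n = 203 kN.
  R_n,bearing = 2·79.52 + 8·203 = 1783 kN → 0.75 × 1783 = 1340 kN.
Bearing governs: 1340 kN.

1340 kN (bearing governs)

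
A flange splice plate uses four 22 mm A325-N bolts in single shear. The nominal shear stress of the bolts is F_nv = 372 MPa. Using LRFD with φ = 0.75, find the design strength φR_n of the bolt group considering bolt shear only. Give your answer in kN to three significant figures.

A_b = π × 22² / 4 = 380.1 mm².
R_n = F_nv · A_b · n · n_s = 372 × 380.1 × 4 × 1 / 1000 = 565.6 kN.
Design strength φR_n = 0.75 × 565.6 = 424 kN.

424 kN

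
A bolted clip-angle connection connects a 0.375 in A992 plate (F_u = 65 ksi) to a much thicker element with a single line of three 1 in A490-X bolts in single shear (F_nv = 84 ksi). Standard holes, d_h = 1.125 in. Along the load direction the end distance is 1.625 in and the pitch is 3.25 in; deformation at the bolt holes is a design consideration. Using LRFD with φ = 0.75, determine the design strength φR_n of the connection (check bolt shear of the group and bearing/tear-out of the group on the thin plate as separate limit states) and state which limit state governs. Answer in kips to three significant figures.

111 kips (bearing governs)

Bolt shear: A_b = π·1²/4 = 0.7854 in²; R_n = 84 × 0.7854 × 3 × 1 = 197.9 kips → 0.75 × 197.9 = 148 kips.
Bearing (1.2 l_c t F_u ≤ 2.4 d t F_u): upper limit = 2.4·1·0.375·65 = 58.5 kips.
  Edge l_c = 1.625 − 1.125/2 = 1.062 → r_n = 31.08 kips; interior l_c = 3.25 − 1.125 = 2.125 → r_n = 58.5 kips.
  R_n,bearing = 1·31.08 + 2·58.5 = 148.1 kips → 0.75 × 148.1 = 111 kips.
Bearing governs: 111 kips.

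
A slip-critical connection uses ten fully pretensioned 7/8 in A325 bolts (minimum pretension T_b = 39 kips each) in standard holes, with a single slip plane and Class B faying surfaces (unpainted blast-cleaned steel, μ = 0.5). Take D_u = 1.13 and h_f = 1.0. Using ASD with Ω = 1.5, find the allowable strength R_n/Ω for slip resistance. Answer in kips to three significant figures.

147 kips

R_n = μ · D_u · h_f · T_b · n_s · n_b = 0.5 × 1.13 × 1.0 × 39 × 1 × 10 = 220.3 kips.
Allowable strength R_n/Ω = 220.3 / 1.5 = 147 kips.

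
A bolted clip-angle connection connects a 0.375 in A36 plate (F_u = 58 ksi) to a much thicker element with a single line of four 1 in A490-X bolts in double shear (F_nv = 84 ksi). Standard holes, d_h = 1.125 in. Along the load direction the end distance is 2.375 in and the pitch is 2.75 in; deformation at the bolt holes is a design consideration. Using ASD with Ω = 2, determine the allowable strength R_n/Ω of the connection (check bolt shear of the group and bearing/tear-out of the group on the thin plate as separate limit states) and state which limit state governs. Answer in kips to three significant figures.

87.3 kips (bearing governs)

Bolt shear: A_b = π·1²/4 = 0.7854 in²; R_n = 84 × 0.7854 × 4 × 2 = 527.8 kips → 527.8 / 2 = 264 kips.
Bearing (1.2 l_c t F_u ≤ 2.4 d t F_u): upper limit = 2.4·1·0.375·58 = 52.2 kips.
  Edge l_c = 2.375 − 1.125/2 = 1.812 → r_n = 47.31 kips; interior l_c = 2.75 − 1.125 = 1.625 → r_n = 42.41 kips.
  R_n,bearing = 1·47.31 + 3·42.41 = 174.5 kips → 174.5 / 2 = 87.3 kips.
Bearing governs: 87.3 kips.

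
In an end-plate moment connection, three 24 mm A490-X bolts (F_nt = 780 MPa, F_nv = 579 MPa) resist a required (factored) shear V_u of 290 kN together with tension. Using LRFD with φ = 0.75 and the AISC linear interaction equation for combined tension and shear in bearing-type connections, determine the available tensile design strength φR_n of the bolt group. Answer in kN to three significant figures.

641 kN

A_b = π·24²/4 = 452.4 mm²; f_rv = 290 × 1000 / (3 × 452.4) = 213.7 MPa.
F'_nt = 1.3 F_nt − (F_nt / φF_nv) f_rv = 1.3·780 − (780/(0.75·579))·213.7 = 630.2 MPa, capped at F_nt → F'_nt = 630.2 MPa.
R_n = F'_nt · A_b · n = 630.2 × 452.4 × 3 / 1000 = 855.3 kN.
Design strength φR_n = 0.75 × 855.3 = 641 kN.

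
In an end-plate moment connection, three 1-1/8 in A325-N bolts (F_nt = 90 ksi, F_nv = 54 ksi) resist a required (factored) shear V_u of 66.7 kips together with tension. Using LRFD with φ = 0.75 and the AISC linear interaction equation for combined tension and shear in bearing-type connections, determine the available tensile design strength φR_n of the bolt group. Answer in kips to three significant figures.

151 kips

A_b = π·1.125²/4 = 0.994 in²; f_rv = 66.7 / (3 × 0.994) = 22.37 ksi.
F'_nt = 1.3 F_nt − (F_nt / φF_nv) f_rv = 1.3·90 − (90/(0.75·54))·22.37 = 67.3 ksi, capped at F_nt → F'_nt = 67.3 ksi.
R_n = F'_nt · A_b · n = 67.3 × 0.994 × 3 = 200.7 kips.
Design strength φR_n = 0.75 × 200.7 = 151 kips.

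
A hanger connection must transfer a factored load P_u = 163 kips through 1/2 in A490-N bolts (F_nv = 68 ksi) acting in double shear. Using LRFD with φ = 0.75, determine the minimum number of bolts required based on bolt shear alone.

A_b = π·0.5²/4 = 0.1963 in².
Per-bolt design strength φR_n = 0.75 × 68 × 0.1963 × 2 = 20.03 kips.
n ≥ 163 / 20.03 = 8.139 → use 9 bolts.

9 bolts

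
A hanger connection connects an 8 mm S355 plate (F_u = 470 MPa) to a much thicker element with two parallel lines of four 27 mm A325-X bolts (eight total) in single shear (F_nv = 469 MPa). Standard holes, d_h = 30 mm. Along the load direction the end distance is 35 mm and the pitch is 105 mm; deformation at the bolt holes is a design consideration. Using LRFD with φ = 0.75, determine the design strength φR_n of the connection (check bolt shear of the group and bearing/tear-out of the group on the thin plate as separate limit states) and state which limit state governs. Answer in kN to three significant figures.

1230 kN (bearing governs)

Bolt shear: A_b = π·27²/4 = 572.6 mm²; R_n = 469 × 572.6 × 8 × 1 / 1000 = 2148 kN → 0.75 × 2148 = 1610 kN.
Bearing (1.2 l_c t F_u ≤ 2.4 d t F_u): upper limit = 2.4·27·8·470 / 1000 = 243.6 kN.
  Edge l_c = 35 − 30/2 = 20 → r_n = 90.24 kN; interior l_c = 105 − 30 = 75 → r_n = 243.6 kN.
  R_n,bearing = 2·90.24 + 6·243.6 = 1642 kN → 0.75 × 1642 = 1230 kN.
Bearing governs: 1230 kN.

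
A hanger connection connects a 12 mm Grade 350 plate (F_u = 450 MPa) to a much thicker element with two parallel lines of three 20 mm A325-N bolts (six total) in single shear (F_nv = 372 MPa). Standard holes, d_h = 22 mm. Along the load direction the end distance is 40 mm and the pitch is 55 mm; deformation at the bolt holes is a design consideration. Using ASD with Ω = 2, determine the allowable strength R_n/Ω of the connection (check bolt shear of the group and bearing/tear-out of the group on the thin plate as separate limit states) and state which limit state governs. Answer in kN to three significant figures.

351 kN (bolt shear governs)

Bolt shear: A_b = π·20²/4 = 314.2 mm²; R_n = 372 × 314.2 × 6 × 1 / 1000 = 701.2 kN → 701.2 / 2 = 351 kN.
Bearing (1.2 l_c t F_u ≤ 2.4 d t F_u): upper limit = 2.4·20·12·450 / 1000 = 259.2 kN.
  Edge l_c = 40 − 22/2 = 29 → r_n = 187.9 kN; interior l_c = 55 − 22 = 33 → r_n = 213.8 kN.
  R_n,bearing = 2·187.9 + 4·213.8 = 1231 kN → 1231 / 2 = 616 kN.
Bolt shear governs: 351 kN.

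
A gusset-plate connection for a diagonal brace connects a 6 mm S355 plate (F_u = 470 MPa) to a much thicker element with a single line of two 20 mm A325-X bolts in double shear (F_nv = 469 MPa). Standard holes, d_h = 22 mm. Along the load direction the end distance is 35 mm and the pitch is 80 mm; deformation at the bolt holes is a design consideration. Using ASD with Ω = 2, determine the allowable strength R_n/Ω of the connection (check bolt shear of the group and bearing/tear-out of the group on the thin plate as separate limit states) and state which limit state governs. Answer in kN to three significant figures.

Bolt shear: A_b = π·20²/4 = 314.2 mm²; R_n = 469 × 314.2 × 2 × 2 / 1000 = 589.4 kN → 589.4 / 2 = 295 kN.
Bearing (1.2 l_c t F_u ≤ 2.4 d t F_u): upper limit = 2.4·20·6·470 / 1000 = 135.4 kN.
  Edge l_c = 35 − 22/2 = 24 → r_n = 81.22 kN; interior l_c = 80 − 22 = 58 → r_n = 135.4 kN.
  R_n,bearing = 1·81.22 + 1·135.4 = 216.6 kN → 216.6 / 2 = 108 kN.
Bearing governs: 108 kN.

108 kN (bearing governs)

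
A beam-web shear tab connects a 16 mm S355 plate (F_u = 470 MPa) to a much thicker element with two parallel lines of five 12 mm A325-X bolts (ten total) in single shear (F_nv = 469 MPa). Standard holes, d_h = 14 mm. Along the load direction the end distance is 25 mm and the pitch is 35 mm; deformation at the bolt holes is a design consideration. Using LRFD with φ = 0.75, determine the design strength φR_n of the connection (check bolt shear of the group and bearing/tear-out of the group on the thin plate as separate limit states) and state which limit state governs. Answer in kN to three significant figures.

Bolt shear: A_b = π·12²/4 = 113.1 mm²; R_n = 469 × 113.1 × 10 × 1 / 1000 = 530.4 kN → 0.75 × 530.4 = 398 kN.
Bearing (1.2 l_c t F_u ≤ 2.4 d t F_u): upper limit = 2.4·12·16·470 / 1000 = 216.6 kN.
  Edge l_c = 25 − 14/2 = 18 → r_n = 162.4 kN; interior l_c = 35 − 14 = 21 → r_n = 189.5 kN.
  R_n,bearing = 2·162.4 + 8·189.5 = 1841 kN → 0.75 × 1841 = 1380 kN.
Bolt shear governs: 398 kN.

398 kN (bolt shear governs)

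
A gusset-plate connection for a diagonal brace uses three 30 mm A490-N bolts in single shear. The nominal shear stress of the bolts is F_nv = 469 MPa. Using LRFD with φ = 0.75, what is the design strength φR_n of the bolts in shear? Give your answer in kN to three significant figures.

746 kN

A_b = π × 30² / 4 = 706.9 mm².
R_n = F_nv · A_b · n · n_s = 469 × 706.9 × 3 × 1 / 1000 = 994.5 kN.
Design strength φR_n = 0.75 × 994.5 = 746 kN.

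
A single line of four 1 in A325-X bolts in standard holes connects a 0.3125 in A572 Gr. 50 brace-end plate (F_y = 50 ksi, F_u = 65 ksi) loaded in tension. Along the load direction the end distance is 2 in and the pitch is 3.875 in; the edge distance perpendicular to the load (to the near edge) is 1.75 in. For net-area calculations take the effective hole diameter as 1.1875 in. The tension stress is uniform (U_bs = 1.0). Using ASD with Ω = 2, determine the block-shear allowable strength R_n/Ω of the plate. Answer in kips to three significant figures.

69.4 kips

Shear plane L_v = 2 + 3·3.875 = 13.62 in; A_gv = 13.62 × 0.3125 = 4.258 in².
A_nv = (13.62 − 3.5·1.1875) × 0.3125 = 2.959 in².
A_nt = (1.75 − 0.5·1.1875) × 0.3125 = 0.3613 in².
0.6 F_u A_nv = 115.4 kips; 0.6 F_y A_gv = 127.7 kips → shear rupture governs the shear term.
R_n = 115.4 + 1.0 × 65 × 0.3613 = 138.9 kips.
Allowable strength R_n/Ω = 138.9 / 2 = 69.4 kips.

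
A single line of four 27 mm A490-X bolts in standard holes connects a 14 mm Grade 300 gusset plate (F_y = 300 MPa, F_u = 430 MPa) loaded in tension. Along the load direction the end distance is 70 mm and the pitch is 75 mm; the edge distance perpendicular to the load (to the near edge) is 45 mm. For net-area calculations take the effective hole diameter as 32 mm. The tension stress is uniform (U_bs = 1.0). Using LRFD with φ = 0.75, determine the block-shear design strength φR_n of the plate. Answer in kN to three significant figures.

Shear plane L_v = 70 + 3·75 = 295 mm; A_gv = 295 × 14 = 4130 mm².
A_nv = (295 − 3.5·32) × 14 = 2562 mm².
A_nt = (45 − 0.5·32) × 14 = 406 mm².
0.6 F_u A_nv = 661 kN; 0.6 F_y A_gv = 743.4 kN → shear rupture governs the shear term.
R_n = 661 + 1.0 × 430 × 406 / 1000 = 835.6 kN.
Design strength φR_n = 0.75 × 835.6 = 627 kN.

627 kN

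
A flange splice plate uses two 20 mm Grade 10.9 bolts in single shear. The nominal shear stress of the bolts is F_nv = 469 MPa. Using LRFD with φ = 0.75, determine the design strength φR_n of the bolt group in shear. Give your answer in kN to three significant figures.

A_b = π × 20² / 4 = 314.2 mm².
R_n = F_nv · A_b · n · n_s = 469 × 314.2 × 2 × 1 / 1000 = 294.7 kN.
Design strength φR_n = 0.75 × 294.7 = 221 kN.

221 kN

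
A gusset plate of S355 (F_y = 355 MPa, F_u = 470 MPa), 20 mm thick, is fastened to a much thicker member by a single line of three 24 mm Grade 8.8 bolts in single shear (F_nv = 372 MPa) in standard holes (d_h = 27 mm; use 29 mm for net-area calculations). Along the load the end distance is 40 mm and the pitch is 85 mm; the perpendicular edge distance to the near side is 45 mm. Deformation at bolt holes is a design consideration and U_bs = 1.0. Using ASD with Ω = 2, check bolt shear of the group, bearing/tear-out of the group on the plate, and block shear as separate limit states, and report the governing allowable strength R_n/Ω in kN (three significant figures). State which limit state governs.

Bolt shear: A_b = π·24²/4 = 452.4 mm²; R_n = 372 × 452.4 × 3 × 1 / 1000 = 504.9 kN → 504.9 / 2 = 252 kN.
Bearing: edge l_c = 26.5, r_n = 298.9 kN; interior l_c = 58, r_n = 541.4 kN; R_n = 298.9 + 2·541.4 = 1382 kN → 691 kN.
Block shear: A_gv = 4200, A_nv = 2750, A_nt = 610 mm²; R_n = min(0.6F_uA_nv, 0.6F_yA_gv) + U_bs·F_u·A_nt = 1062 kN → 531 kN.
Bolt shear governs: 252 kN.

252 kN (bolt shear governs)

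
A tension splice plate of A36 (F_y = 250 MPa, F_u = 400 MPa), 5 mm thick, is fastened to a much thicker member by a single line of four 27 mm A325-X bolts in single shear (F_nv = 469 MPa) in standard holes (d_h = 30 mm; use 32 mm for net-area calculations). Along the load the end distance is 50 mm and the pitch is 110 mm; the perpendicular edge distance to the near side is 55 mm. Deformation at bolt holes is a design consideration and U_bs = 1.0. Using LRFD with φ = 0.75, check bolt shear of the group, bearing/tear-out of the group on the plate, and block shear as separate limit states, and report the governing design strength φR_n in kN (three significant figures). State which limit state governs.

Bolt shear: A_b = π·27²/4 = 572.6 mm²; R_n = 469 × 572.6 × 4 × 1 / 1000 = 1074 kN → 0.75 × 1074 = 806 kN.
Bearing: edge l_c = 35, r_n = 84 kN; interior l_c = 80, r_n = 129.6 kN; R_n = 84 + 3·129.6 = 472.8 kN → 355 kN.
Block shear: A_gv = 1900, A_nv = 1340, A_nt = 195 mm²; R_n = min(0.6F_uA_nv, 0.6F_yA_gv) + U_bs·F_u·A_nt = 363 kN → 272 kN.
Block shear governs: 272 kN.

272 kN (block shear governs)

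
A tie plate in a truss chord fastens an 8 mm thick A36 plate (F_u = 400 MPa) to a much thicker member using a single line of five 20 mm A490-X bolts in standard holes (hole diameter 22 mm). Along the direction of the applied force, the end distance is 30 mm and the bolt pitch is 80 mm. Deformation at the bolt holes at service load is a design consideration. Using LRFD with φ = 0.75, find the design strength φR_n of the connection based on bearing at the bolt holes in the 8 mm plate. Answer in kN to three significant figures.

516 kN

Per bolt r_n = 1.2 l_c t F_u ≤ 2.4 d t F_u; upper limit = 2.4 × 20 × 8 × 400 / 1000 = 153.6 kN.
Edge bolt: l_c = 30 − 22/2 = 19 mm → 1.2 × 19 × 8 × 400 / 1000 = 72.96 → r_n = 72.96 kN.
Interior bolts: l_c = 80 − 22 = 58 mm → 1.2 × 58 × 8 × 400 / 1000 = 222.7 → r_n = 153.6 kN.
R_n = 1 × 72.96 + 4 × 153.6 = 687.4 kN.
Design strength φR_n = 0.75 × 687.4 = 516 kN.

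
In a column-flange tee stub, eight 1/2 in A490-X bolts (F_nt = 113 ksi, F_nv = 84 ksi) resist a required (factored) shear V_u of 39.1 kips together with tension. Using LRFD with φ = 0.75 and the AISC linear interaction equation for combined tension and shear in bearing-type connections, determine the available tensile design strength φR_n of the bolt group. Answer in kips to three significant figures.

A_b = π·0.5²/4 = 0.1963 in²; f_rv = 39.1 / (8 × 0.1963) = 24.89 ksi.
F'_nt = 1.3 F_nt − (F_nt / φF_nv) f_rv = 1.3·113 − (113/(0.75·84))·24.89 = 102.3 ksi, capped at F_nt → F'_nt = 102.3 ksi.
R_n = F'_nt · A_b · n = 102.3 × 0.1963 × 8 = 160.6 kips.
Design strength φR_n = 0.75 × 160.6 = 120 kips.

120 kips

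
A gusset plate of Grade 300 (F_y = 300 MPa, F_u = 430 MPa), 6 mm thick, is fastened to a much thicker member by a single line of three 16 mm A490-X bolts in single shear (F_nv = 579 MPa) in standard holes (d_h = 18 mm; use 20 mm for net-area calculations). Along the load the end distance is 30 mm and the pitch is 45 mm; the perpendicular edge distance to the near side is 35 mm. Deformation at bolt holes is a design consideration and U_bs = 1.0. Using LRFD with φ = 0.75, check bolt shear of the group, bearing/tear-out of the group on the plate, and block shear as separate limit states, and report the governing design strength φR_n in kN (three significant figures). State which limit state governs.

Bolt shear: A_b = π·16²/4 = 201.1 mm²; R_n = 579 × 201.1 × 3 × 1 / 1000 = 349.2 kN → 0.75 × 349.2 = 262 kN.
Bearing: edge l_c = 21, r_n = 65.02 kN; interior l_c = 27, r_n = 83.59 kN; R_n = 65.02 + 2·83.59 = 232.2 kN → 174 kN.
Block shear: A_gv = 720, A_nv = 420, A_nt = 150 mm²; R_n = min(0.6F_uA_nv, 0.6F_yA_gv) + U_bs·F_u·A_nt = 172.9 kN → 130 kN.
Block shear governs: 130 kN.

130 kN (block shear governs)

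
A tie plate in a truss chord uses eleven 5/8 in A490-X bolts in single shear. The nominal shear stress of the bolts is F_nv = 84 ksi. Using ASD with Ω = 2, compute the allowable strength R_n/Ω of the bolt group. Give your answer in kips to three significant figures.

A_b = π × 0.625² / 4 = 0.3068 in².
R_n = F_nv · A_b · n · n_s = 84 × 0.3068 × 11 × 1 = 283.5 kips.
Allowable strength R_n/Ω = 283.5 / 2 = 142 kips.

142 kips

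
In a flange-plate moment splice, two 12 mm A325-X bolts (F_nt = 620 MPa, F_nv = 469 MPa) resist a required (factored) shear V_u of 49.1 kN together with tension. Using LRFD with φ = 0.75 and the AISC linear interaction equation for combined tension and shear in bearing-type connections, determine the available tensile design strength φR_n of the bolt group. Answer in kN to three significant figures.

A_b = π·12²/4 = 113.1 mm²; f_rv = 49.1 × 1000 / (2 × 113.1) = 217.1 MPa.
F'_nt = 1.3 F_nt − (F_nt / φF_nv) f_rv = 1.3·620 − (620/(0.75·469))·217.1 = 423.4 MPa, capped at F_nt → F'_nt = 423.4 MPa.
R_n = F'_nt · A_b · n = 423.4 × 113.1 × 2 / 1000 = 95.77 kN.
Design strength φR_n = 0.75 × 95.77 = 71.8 kN.

71.8 kN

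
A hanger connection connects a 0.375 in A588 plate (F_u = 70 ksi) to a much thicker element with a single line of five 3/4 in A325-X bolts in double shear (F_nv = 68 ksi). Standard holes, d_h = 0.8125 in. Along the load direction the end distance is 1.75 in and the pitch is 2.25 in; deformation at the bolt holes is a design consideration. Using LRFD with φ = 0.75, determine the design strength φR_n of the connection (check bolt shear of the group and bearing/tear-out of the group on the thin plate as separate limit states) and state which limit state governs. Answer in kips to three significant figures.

Bolt shear: A_b = π·0.75²/4 = 0.4418 in²; R_n = 68 × 0.4418 × 5 × 2 = 300.4 kips → 0.75 × 300.4 = 225 kips.
Bearing (1.2 l_c t F_u ≤ 2.4 d t F_u): upper limit = 2.4·0.75·0.375·70 = 47.25 kips.
  Edge l_c = 1.75 − 0.8125/2 = 1.344 → r_n = 42.33 kips; interior l_c = 2.25 − 0.8125 = 1.438 → r_n = 45.28 kips.
  R_n,bearing = 1·42.33 + 4·45.28 = 223.5 kips → 0.75 × 223.5 = 168 kips.
Bearing governs: 168 kips.

168 kips (bearing governs)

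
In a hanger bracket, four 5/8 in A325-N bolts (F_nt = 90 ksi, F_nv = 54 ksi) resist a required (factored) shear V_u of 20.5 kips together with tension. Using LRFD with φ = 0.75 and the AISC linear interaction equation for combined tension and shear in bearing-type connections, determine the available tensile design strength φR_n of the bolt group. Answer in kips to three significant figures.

73.5 kips

A_b = π·0.625²/4 = 0.3068 in²; f_rv = 20.5 / (4 × 0.3068) = 16.7 ksi.
F'_nt = 1.3 F_nt − (F_nt / φF_nv) f_rv = 1.3·90 − (90/(0.75·54))·16.7 = 79.88 ksi, capped at F_nt → F'_nt = 79.88 ksi.
R_n = F'_nt · A_b · n = 79.88 × 0.3068 × 4 = 98.03 kips.
Design strength φR_n = 0.75 × 98.03 = 73.5 kips.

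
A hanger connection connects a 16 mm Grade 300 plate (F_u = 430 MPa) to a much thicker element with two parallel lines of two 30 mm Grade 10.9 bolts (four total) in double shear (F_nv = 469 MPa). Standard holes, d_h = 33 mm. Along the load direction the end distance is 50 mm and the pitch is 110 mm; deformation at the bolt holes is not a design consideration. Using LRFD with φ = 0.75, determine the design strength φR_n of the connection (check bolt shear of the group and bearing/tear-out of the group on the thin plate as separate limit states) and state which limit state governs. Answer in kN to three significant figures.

1450 kN (bearing governs)

Bolt shear: A_b = π·30²/4 = 706.9 mm²; R_n = 469 × 706.9 × 4 × 2 / 1000 = 2652 kN → 0.75 × 2652 = 1990 kN.
Bearing (1.5 l_c t F_u ≤ 3.0 d t F_u): upper limit = 3.0·30·16·430 / 1000 = 619.2 kN.
  Edge l_c = 50 − 33/2 = 33.5 → r_n = 345.7 kN; interior l_c = 110 − 33 = 77 → r_n = 619.2 kN.
  R_n,bearing = 2·345.7 + 2·619.2 = 1930 kN → 0.75 × 1930 = 1450 kN.
Bearing governs: 1450 kN.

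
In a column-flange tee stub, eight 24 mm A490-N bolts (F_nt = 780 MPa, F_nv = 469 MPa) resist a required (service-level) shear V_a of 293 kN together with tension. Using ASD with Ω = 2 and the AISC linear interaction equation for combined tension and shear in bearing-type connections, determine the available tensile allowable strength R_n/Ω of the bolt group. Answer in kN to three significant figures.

A_b = π·24²/4 = 452.4 mm²; f_rv = 293 × 1000 / (8 × 452.4) = 80.96 MPa.
F'_nt = 1.3 F_nt − (Ω F_nt / F_nv) f_rv = 1.3·780 − (2·780/469)·80.96 = 744.7 MPa, capped at F_nt → F'_nt = 744.7 MPa.
R_n = F'_nt · A_b · n = 744.7 × 452.4 × 8 / 1000 = 2695 kN.
Allowable strength R_n/Ω = 2695 / 2 = 1350 kN.

1350 kN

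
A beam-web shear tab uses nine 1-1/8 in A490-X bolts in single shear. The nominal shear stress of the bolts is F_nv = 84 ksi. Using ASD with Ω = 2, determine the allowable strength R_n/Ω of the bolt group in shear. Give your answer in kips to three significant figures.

376 kips

A_b = π × 1.125² / 4 = 0.994 in².
R_n = F_nv · A_b · n · n_s = 84 × 0.994 × 9 × 1 = 751.5 kips.
Allowable strength R_n/Ω = 751.5 / 2 = 376 kips.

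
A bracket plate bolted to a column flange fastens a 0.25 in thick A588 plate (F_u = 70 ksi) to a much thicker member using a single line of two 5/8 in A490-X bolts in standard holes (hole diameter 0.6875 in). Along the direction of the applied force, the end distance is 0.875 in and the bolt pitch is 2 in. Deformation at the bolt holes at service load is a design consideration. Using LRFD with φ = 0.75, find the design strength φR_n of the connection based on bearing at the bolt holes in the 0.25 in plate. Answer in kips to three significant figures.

Per bolt r_n = 1.2 l_c t F_u ≤ 2.4 d t F_u; upper limit = 2.4 × 0.625 × 0.25 × 70 = 26.25 kips.
Edge bolt: l_c = 0.875 − 0.6875/2 = 0.5312 in → 1.2 × 0.5312 × 0.25 × 70 = 11.16 → r_n = 11.16 kips.
Interior bolts: l_c = 2 − 0.6875 = 1.312 in → 1.2 × 1.312 × 0.25 × 70 = 27.56 → r_n = 26.25 kips.
R_n = 1 × 11.16 + 1 × 26.25 = 37.41 kips.
Design strength φR_n = 0.75 × 37.41 = 28.1 kips.

28.1 kips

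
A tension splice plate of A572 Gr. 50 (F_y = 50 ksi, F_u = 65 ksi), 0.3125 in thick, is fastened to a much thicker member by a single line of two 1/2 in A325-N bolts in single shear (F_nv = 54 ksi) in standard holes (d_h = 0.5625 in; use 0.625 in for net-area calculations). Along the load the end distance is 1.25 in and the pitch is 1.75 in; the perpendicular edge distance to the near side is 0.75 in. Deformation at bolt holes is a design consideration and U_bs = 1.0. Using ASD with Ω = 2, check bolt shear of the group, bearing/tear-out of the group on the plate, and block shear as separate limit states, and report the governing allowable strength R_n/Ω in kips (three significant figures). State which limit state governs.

10.6 kips (bolt shear governs)

Bolt shear: A_b = π·0.5²/4 = 0.1963 in²; R_n = 54 × 0.1963 × 2 × 1 = 21.21 kips → 21.21 / 2 = 10.6 kips.
Bearing: edge l_c = 0.9688, r_n = 23.61 kips; interior l_c = 1.188, r_n = 24.38 kips; R_n = 23.61 + 1·24.38 = 47.99 kips → 24 kips.
Block shear: A_gv = 0.9375, A_nv = 0.6445, A_nt = 0.1367 in²; R_n = min(0.6F_uA_nv, 0.6F_yA_gv) + U_bs·F_u·A_nt = 34.02 kips → 17 kips.
Bolt shear governs: 10.6 kips.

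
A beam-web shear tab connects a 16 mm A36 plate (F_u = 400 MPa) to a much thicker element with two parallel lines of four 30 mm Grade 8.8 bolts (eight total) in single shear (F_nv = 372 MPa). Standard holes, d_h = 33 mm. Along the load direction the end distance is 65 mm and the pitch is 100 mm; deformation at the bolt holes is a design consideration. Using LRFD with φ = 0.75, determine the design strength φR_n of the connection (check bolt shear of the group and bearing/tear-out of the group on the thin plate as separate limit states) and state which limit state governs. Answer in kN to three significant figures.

Bolt shear: A_b = π·30²/4 = 706.9 mm²; R_n = 372 × 706.9 × 8 × 1 / 1000 = 2104 kN → 0.75 × 2104 = 1580 kN.
Bearing (1.2 l_c t F_u ≤ 2.4 d t F_u): upper limit = 2.4·30·16·400 / 1000 = 460.8 kN.
  Edge l_c = 65 − 33/2 = 48.5 → r_n = 372.5 kN; interior l_c = 100 − 33 = 67 → r_n = 460.8 kN.
  R_n,bearing = 2·372.5 + 6·460.8 = 3510 kN → 0.75 × 3510 = 2630 kN.
Bolt shear governs: 1580 kN.

1580 kN (bolt shear governs)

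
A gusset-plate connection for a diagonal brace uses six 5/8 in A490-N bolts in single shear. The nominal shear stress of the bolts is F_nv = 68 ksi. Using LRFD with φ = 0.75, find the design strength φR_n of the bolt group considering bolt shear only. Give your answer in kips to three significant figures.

93.9 kips

A_b = π × 0.625² / 4 = 0.3068 in².
R_n = F_nv · A_b · n · n_s = 68 × 0.3068 × 6 × 1 = 125.2 kips.
Design strength φR_n = 0.75 × 125.2 = 93.9 kips.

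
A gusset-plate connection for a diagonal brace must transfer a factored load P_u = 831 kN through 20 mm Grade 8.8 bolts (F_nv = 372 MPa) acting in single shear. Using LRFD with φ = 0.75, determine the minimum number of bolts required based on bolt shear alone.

10 bolts

A_b = π·20²/4 = 314.2 mm².
Per-bolt design strength φR_n = 0.75 × 372 × 314.2 × 1 / 1000 = 87.65 kN.
n ≥ 831 / 87.65 = 9.481 → use 10 bolts.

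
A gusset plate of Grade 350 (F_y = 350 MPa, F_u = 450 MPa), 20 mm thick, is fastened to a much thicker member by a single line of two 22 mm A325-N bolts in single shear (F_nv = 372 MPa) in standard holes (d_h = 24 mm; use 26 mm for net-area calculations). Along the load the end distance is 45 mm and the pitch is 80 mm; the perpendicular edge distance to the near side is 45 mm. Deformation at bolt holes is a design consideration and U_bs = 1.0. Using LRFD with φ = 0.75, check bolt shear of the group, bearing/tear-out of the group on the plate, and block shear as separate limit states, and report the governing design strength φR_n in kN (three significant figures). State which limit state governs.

Bolt shear: A_b = π·22²/4 = 380.1 mm²; R_n = 372 × 380.1 × 2 × 1 / 1000 = 282.8 kN → 0.75 × 282.8 = 212 kN.
Bearing: edge l_c = 33, r_n = 356.4 kN; interior l_c = 56, r_n = 475.2 kN; R_n = 356.4 + 1·475.2 = 831.6 kN → 624 kN.
Block shear: A_gv = 2500, A_nv = 1720, A_nt = 640 mm²; R_n = min(0.6F_uA_nv, 0.6F_yA_gv) + U_bs·F_u·A_nt = 752.4 kN → 564 kN.
Bolt shear governs: 212 kN.

212 kN (bolt shear governs)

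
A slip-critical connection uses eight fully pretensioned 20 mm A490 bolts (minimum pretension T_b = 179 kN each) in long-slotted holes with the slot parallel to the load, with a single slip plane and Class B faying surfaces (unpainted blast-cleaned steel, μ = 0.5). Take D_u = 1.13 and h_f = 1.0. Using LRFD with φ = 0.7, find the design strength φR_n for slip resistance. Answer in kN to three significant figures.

566 kN

R_n = μ · D_u · h_f · T_b · n_s · n_b = 0.5 × 1.13 × 1.0 × 179 × 1 × 8 = 809.1 kN.
Design strength φR_n = 0.7 × 809.1 = 566 kN.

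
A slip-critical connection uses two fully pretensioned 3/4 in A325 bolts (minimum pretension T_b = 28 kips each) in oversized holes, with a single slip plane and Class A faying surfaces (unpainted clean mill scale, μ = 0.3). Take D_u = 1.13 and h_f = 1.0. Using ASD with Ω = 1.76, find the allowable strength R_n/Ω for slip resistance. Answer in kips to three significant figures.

R_n = μ · D_u · h_f · T_b · n_s · n_b = 0.3 × 1.13 × 1.0 × 28 × 1 × 2 = 18.98 kips.
Allowable strength R_n/Ω = 18.98 / 1.76 = 10.8 kips.

10.8 kips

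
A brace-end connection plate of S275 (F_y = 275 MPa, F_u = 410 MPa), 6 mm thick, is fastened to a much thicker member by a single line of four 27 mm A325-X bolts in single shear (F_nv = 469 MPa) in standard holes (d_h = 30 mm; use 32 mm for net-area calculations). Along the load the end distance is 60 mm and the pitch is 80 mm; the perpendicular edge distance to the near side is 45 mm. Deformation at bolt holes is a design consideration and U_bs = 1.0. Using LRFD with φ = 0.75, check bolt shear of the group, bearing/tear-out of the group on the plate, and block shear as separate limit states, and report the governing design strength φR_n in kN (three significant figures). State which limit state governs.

Bolt shear: A_b = π·27²/4 = 572.6 mm²; R_n = 469 × 572.6 × 4 × 1 / 1000 = 1074 kN → 0.75 × 1074 = 806 kN.
Bearing: edge l_c = 45, r_n = 132.8 kN; interior l_c = 50, r_n = 147.6 kN; R_n = 132.8 + 3·147.6 = 575.6 kN → 432 kN.
Block shear: A_gv = 1800, A_nv = 1128, A_nt = 174 mm²; R_n = min(0.6F_uA_nv, 0.6F_yA_gv) + U_bs·F_u·A_nt = 348.8 kN → 262 kN.
Block shear governs: 262 kN.

262 kN (block shear governs)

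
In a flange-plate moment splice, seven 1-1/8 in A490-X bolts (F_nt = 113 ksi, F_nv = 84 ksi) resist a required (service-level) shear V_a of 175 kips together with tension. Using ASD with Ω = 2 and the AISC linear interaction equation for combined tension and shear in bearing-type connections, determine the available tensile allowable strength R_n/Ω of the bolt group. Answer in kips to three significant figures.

A_b = π·1.125²/4 = 0.994 in²; f_rv = 175 / (7 × 0.994) = 25.15 ksi.
F'_nt = 1.3 F_nt − (Ω F_nt / F_nv) f_rv = 1.3·113 − (2·113/84)·25.15 = 79.23 ksi, capped at F_nt → F'_nt = 79.23 ksi.
R_n = F'_nt · A_b · n = 79.23 × 0.994 × 7 = 551.3 kips.
Allowable strength R_n/Ω = 551.3 / 2 = 276 kips.

276 kips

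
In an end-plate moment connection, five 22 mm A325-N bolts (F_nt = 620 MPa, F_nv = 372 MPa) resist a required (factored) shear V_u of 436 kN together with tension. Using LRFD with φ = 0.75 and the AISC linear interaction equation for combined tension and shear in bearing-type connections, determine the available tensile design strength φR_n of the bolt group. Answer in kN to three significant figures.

A_b = π·22²/4 = 380.1 mm²; f_rv = 436 × 1000 / (5 × 380.1) = 229.4 MPa.
F'_nt = 1.3 F_nt − (F_nt / φF_nv) f_rv = 1.3·620 − (620/(0.75·372))·229.4 = 296.2 MPa, capped at F_nt → F'_nt = 296.2 MPa.
R_n = F'_nt · A_b · n = 296.2 × 380.1 × 5 / 1000 = 563 kN.
Design strength φR_n = 0.75 × 563 = 422 kN.

422 kN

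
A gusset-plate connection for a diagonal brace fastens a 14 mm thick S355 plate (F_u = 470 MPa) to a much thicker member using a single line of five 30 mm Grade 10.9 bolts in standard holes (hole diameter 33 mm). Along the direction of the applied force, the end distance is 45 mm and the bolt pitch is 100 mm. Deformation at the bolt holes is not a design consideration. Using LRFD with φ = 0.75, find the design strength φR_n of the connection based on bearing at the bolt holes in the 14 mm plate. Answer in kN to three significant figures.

Per bolt r_n = 1.5 l_c t F_u ≤ 3.0 d t F_u; upper limit = 3.0 × 30 × 14 × 470 / 1000 = 592.2 kN.
Edge bolt: l_c = 45 − 33/2 = 28.5 mm → 1.5 × 28.5 × 14 × 470 / 1000 = 281.3 → r_n = 281.3 kN.
Interior bolts: l_c = 100 − 33 = 67 mm → 1.5 × 67 × 14 × 470 / 1000 = 661.3 → r_n = 592.2 kN.
R_n = 1 × 281.3 + 4 × 592.2 = 2650 kN.
Design strength φR_n = 0.75 × 2650 = 1990 kN.

1990 kN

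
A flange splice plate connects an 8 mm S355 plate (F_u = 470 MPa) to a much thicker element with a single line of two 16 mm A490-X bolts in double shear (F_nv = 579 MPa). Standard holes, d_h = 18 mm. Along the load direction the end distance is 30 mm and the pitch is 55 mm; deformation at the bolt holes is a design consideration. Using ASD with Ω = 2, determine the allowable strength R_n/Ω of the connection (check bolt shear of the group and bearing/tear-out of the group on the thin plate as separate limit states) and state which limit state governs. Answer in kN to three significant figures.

120 kN (bearing governs)

Bolt shear: A_b = π·16²/4 = 201.1 mm²; R_n = 579 × 201.1 × 2 × 2 / 1000 = 465.7 kN → 465.7 / 2 = 233 kN.
Bearing (1.2 l_c t F_u ≤ 2.4 d t F_u): upper limit = 2.4·16·8·470 / 1000 = 144.4 kN.
  Edge l_c = 30 − 18/2 = 21 → r_n = 94.75 kN; interior l_c = 55 − 18 = 37 → r_n = 144.4 kN.
  R_n,bearing = 1·94.75 + 1·144.4 = 239.1 kN → 239.1 / 2 = 120 kN.
Bearing governs: 120 kN.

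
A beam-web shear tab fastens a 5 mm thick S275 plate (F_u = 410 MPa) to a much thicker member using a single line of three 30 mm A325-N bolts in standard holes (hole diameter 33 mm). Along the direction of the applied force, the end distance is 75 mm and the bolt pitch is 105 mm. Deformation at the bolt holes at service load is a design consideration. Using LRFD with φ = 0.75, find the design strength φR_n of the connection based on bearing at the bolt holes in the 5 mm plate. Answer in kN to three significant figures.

329 kN

Per bolt r_n = 1.2 l_c t F_u ≤ 2.4 d t F_u; upper limit = 2.4 × 30 × 5 × 410 / 1000 = 147.6 kN.
Edge bolt: l_c = 75 − 33/2 = 58.5 mm → 1.2 × 58.5 × 5 × 410 / 1000 = 143.9 → r_n = 143.9 kN.
Interior bolts: l_c = 105 − 33 = 72 mm → 1.2 × 72 × 5 × 410 / 1000 = 177.1 → r_n = 147.6 kN.
R_n = 1 × 143.9 + 2 × 147.6 = 439.1 kN.
Design strength φR_n = 0.75 × 439.1 = 329 kN.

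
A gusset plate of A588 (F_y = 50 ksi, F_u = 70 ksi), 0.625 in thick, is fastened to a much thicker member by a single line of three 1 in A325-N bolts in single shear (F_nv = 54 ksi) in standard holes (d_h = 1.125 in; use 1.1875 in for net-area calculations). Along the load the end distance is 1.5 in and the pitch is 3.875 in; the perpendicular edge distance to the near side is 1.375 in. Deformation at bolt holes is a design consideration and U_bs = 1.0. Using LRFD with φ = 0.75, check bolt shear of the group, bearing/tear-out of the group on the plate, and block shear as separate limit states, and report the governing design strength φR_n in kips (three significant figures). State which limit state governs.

95.4 kips (bolt shear governs)

Bolt shear: A_b = π·1²/4 = 0.7854 in²; R_n = 54 × 0.7854 × 3 × 1 = 127.2 kips → 0.75 × 127.2 = 95.4 kips.
Bearing: edge l_c = 0.9375, r_n = 49.22 kips; interior l_c = 2.75, r_n = 105 kips; R_n = 49.22 + 2·105 = 259.2 kips → 194 kips.
Block shear: A_gv = 5.781, A_nv = 3.926, A_nt = 0.4883 in²; R_n = min(0.6F_uA_nv, 0.6F_yA_gv) + U_bs·F_u·A_nt = 199.1 kips → 149 kips.
Bolt shear governs: 95.4 kips.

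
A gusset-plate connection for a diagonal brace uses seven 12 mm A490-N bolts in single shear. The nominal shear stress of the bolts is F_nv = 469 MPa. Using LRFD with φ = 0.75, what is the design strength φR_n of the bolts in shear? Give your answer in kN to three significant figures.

A_b = π × 12² / 4 = 113.1 mm².
R_n = F_nv · A_b · n · n_s = 469 × 113.1 × 7 × 1 / 1000 = 371.3 kN.
Design strength φR_n = 0.75 × 371.3 = 278 kN.

278 kN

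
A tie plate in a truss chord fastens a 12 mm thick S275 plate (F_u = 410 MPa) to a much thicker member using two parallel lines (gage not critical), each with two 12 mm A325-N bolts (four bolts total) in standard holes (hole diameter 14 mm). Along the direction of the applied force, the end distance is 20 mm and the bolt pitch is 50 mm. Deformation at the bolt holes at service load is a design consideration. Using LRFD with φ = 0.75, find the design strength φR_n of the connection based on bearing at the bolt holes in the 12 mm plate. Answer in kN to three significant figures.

Per bolt r_n = 1.2 l_c t F_u ≤ 2.4 d t F_u; upper limit = 2.4 × 12 × 12 × 410 / 1000 = 141.7 kN.
Edge bolt: l_c = 20 − 14/2 = 13 mm → 1.2 × 13 × 12 × 410 / 1000 = 76.75 → r_n = 76.75 kN.
Interior bolts: l_c = 50 − 14 = 36 mm → 1.2 × 36 × 12 × 410 / 1000 = 212.5 → r_n = 141.7 kN.
R_n = 2 × 76.75 + 2 × 141.7 = 436.9 kN.
Design strength φR_n = 0.75 × 436.9 = 328 kN.

328 kN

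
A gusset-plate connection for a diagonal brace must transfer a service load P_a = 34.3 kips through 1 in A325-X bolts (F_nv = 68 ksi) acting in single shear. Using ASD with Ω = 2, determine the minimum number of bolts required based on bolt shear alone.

A_b = π·1²/4 = 0.7854 in².
Per-bolt allowable strength R_n/Ω = 68 × 0.7854 × 1 / 2 = 26.7 kips.
n ≥ 34.3 / 26.7 = 1.284 → use 2 bolts.

2 bolts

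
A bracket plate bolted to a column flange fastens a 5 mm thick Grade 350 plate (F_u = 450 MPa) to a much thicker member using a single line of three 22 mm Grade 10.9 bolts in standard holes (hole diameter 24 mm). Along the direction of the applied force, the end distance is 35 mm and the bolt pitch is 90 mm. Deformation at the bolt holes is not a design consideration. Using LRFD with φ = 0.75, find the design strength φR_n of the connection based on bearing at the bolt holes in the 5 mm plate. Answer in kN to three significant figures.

281 kN

Per bolt r_n = 1.5 l_c t F_u ≤ 3.0 d t F_u; upper limit = 3.0 × 22 × 5 × 450 / 1000 = 148.5 kN.
Edge bolt: l_c = 35 − 24/2 = 23 mm → 1.5 × 23 × 5 × 450 / 1000 = 77.62 → r_n = 77.62 kN.
Interior bolts: l_c = 90 − 24 = 66 mm → 1.5 × 66 × 5 × 450 / 1000 = 222.8 → r_n = 148.5 kN.
R_n = 1 × 77.62 + 2 × 148.5 = 374.6 kN.
Design strength φR_n = 0.75 × 374.6 = 281 kN.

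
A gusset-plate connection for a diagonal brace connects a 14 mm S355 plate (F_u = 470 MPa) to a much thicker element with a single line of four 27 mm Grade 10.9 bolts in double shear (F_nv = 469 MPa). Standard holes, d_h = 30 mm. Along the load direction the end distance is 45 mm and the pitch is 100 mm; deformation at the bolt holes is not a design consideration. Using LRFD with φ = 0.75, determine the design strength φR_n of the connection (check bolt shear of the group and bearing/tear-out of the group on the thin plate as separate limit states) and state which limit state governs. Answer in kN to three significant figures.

1420 kN (bearing governs)

Bolt shear: A_b = π·27²/4 = 572.6 mm²; R_n = 469 × 572.6 × 4 × 2 / 1000 = 2148 kN → 0.75 × 2148 = 1610 kN.
Bearing (1.5 l_c t F_u ≤ 3.0 d t F_u): upper limit = 3.0·27·14·470 / 1000 = 533 kN.
  Edge l_c = 45 − 30/2 = 30 → r_n = 296.1 kN; interior l_c = 100 − 30 = 70 → r_n = 533 kN.
  R_n,bearing = 1·296.1 + 3·533 = 1895 kN → 0.75 × 1895 = 1420 kN.
Bearing governs: 1420 kN.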